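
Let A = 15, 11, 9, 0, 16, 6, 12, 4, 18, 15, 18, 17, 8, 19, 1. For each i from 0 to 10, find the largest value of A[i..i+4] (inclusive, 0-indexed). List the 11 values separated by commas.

16, 16, 16, 16, 18, 18, 18, 18, 18, 19, 19

[15, 11, 9, 0, 16] → max 16
[11, 9, 0, 16, 6] → max 16
[9, 0, 16, 6, 12] → max 16
[0, 16, 6, 12, 4] → max 16
[16, 6, 12, 4, 18] → max 18
[6, 12, 4, 18, 15] → max 18
[12, 4, 18, 15, 18] → max 18
[4, 18, 15, 18, 17] → max 18
[18, 15, 18, 17, 8] → max 18
[15, 18, 17, 8, 19] → max 19
[18, 17, 8, 19, 1] → max 19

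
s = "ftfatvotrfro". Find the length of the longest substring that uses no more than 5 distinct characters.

8

[f] 1 distinct, len 1
[f, t] 2 distinct, len 2
[f, t, f] 2 distinct, len 3
[f, t, f, a] 3 distinct, len 4
[f, t, f, a, t] 3 distinct, len 5
[f, t, f, a, t, v] 4 distinct, len 6
[f, t, f, a, t, v, o] 5 distinct, len 7
[f, t, f, a, t, v, o, t] 5 distinct, len 8
[a, t, v, o, t, r] 5 distinct, len 6
[t, v, o, t, r, f] 5 distinct, len 6
[t, v, o, t, r, f, r] 5 distinct, len 7
[t, v, o, t, r, f, r, o] 5 distinct, len 8
Longest length with ≤5 distinct: 8.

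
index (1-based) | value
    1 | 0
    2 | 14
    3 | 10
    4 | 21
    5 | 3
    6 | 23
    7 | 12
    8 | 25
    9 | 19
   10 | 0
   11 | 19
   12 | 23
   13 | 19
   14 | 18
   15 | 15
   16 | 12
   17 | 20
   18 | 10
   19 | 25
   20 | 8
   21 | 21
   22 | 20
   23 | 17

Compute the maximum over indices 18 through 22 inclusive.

Elements at indices 18..22: 10, 25, 8, 21, 20
max(10, 25, 8, 21, 20) = 25

25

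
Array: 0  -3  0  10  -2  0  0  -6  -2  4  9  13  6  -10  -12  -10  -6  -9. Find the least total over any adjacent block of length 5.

-47

0 -3 0 10 -2 → sum 5
-3 0 10 -2 0 → sum 5
0 10 -2 0 0 → sum 8
10 -2 0 0 -6 → sum 2
-2 0 0 -6 -2 → sum -10
0 0 -6 -2 4 → sum -4
0 -6 -2 4 9 → sum 5
-6 -2 4 9 13 → sum 18
-2 4 9 13 6 → sum 30
4 9 13 6 -10 → sum 22
9 13 6 -10 -12 → sum 6
13 6 -10 -12 -10 → sum -13
6 -10 -12 -10 -6 → sum -32
-10 -12 -10 -6 -9 → sum -47
Least of these is -47.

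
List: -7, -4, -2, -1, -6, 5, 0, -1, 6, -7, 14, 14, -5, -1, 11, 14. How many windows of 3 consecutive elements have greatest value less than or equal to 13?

9

(-7, -4, -2) → max -2  ≤ 13 ✓
(-4, -2, -1) → max -1  ≤ 13 ✓
(-2, -1, -6) → max -1  ≤ 13 ✓
(-1, -6, 5) → max 5  ≤ 13 ✓
(-6, 5, 0) → max 5  ≤ 13 ✓
(5, 0, -1) → max 5  ≤ 13 ✓
(0, -1, 6) → max 6  ≤ 13 ✓
(-1, 6, -7) → max 6  ≤ 13 ✓
(6, -7, 14) → max 14
(-7, 14, 14) → max 14
(14, 14, -5) → max 14
(14, -5, -1) → max 14
(-5, -1, 11) → max 11  ≤ 13 ✓
(-1, 11, 14) → max 14
9 windows satisfy the condition.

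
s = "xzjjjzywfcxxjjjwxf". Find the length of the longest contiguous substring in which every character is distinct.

7

add x: [x] len 1
add z: [x, z] len 2
add j: [x, z, j] len 3
add j (repeat j, move left end past it): [j] len 1
add j (repeat j, move left end past it): [j] len 1
add z: [j, z] len 2
add y: [j, z, y] len 3
add w: [j, z, y, w] len 4
add f: [j, z, y, w, f] len 5
add c: [j, z, y, w, f, c] len 6
add x: [j, z, y, w, f, c, x] len 7
add x (repeat x, move left end past it): [x] len 1
add j: [x, j] len 2
add j (repeat j, move left end past it): [j] len 1
add j (repeat j, move left end past it): [j] len 1
add w: [j, w] len 2
add x: [j, w, x] len 3
add f: [j, w, x, f] len 4
Longest all-distinct length: 7.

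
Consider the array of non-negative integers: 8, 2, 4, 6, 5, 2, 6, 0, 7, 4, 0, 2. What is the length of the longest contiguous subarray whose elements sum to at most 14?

Extend to the right; shrink from the left whenever the sum exceeds 14:
→ 8: sum 8, len 1
→ 2: sum 10, len 2
→ 4: sum 14, len 3
→ 6 (dropped 8): sum 12, len 3
→ 5 (dropped 2, 4): sum 11, len 2
→ 2: sum 13, len 3
→ 6 (dropped 6): sum 13, len 3
→ 0: sum 13, len 4
→ 7 (dropped 5, 2): sum 13, len 3
→ 4 (dropped 6): sum 11, len 3
→ 0: sum 11, len 4
→ 2: sum 13, len 5
Longest length seen: 5.

5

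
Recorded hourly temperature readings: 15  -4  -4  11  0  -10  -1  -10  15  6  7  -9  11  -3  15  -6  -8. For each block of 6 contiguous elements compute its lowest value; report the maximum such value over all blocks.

-9

15 -4 -4 11 0 -10 → min -10
-4 -4 11 0 -10 -1 → min -10
-4 11 0 -10 -1 -10 → min -10
11 0 -10 -1 -10 15 → min -10
0 -10 -1 -10 15 6 → min -10
-10 -1 -10 15 6 7 → min -10
-1 -10 15 6 7 -9 → min -10
-10 15 6 7 -9 11 → min -10
15 6 7 -9 11 -3 → min -9
6 7 -9 11 -3 15 → min -9
7 -9 11 -3 15 -6 → min -9
-9 11 -3 15 -6 -8 → min -9
Maximum of these is -9.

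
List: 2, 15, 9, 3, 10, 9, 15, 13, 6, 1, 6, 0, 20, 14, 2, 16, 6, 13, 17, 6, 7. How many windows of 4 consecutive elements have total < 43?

[2, 15, 9, 3] → sum 29  < 43 ✓
[15, 9, 3, 10] → sum 37  < 43 ✓
[9, 3, 10, 9] → sum 31  < 43 ✓
[3, 10, 9, 15] → sum 37  < 43 ✓
[10, 9, 15, 13] → sum 47
[9, 15, 13, 6] → sum 43
[15, 13, 6, 1] → sum 35  < 43 ✓
[13, 6, 1, 6] → sum 26  < 43 ✓
[6, 1, 6, 0] → sum 13  < 43 ✓
[1, 6, 0, 20] → sum 27  < 43 ✓
[6, 0, 20, 14] → sum 40  < 43 ✓
[0, 20, 14, 2] → sum 36  < 43 ✓
[20, 14, 2, 16] → sum 52
[14, 2, 16, 6] → sum 38  < 43 ✓
[2, 16, 6, 13] → sum 37  < 43 ✓
[16, 6, 13, 17] → sum 52
[6, 13, 17, 6] → sum 42  < 43 ✓
[13, 17, 6, 7] → sum 43
13 windows satisfy the condition.

13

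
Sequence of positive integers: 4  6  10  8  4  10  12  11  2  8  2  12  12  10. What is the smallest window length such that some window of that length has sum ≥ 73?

9

add 4: running sum 4 < 73
add 6: running sum 10 < 73
add 10: running sum 20 < 73
add 8: running sum 28 < 73
add 4: running sum 32 < 73
add 10: running sum 42 < 73
add 12: running sum 54 < 73
add 11: running sum 65 < 73
add 2: running sum 67 < 73
end 9: [4, 6, 10, 8, 4, 10, 12, 11, 2, 8] sum 75, len 10
end 10: [6, 10, 8, 4, 10, 12, 11, 2, 8, 2] sum 73, len 10
end 11: [10, 8, 4, 10, 12, 11, 2, 8, 2, 12] sum 79, len 10
end 12: [4, 10, 12, 11, 2, 8, 2, 12, 12] sum 73, len 9
end 13: [10, 12, 11, 2, 8, 2, 12, 12, 10] sum 79, len 9
Shortest qualifying length: 9.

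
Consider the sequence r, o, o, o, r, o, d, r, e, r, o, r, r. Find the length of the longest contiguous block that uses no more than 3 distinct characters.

8

add r: window [r] (1 distinct), len 1
add o: window [r, o] (2 distinct), len 2
add o: window [r, o, o] (2 distinct), len 3
add o: window [r, o, o, o] (2 distinct), len 4
add r: window [r, o, o, o, r] (2 distinct), len 5
add o: window [r, o, o, o, r, o] (2 distinct), len 6
add d: window [r, o, o, o, r, o, d] (3 distinct), len 7
add r: window [r, o, o, o, r, o, d, r] (3 distinct), len 8
add e: window [d, r, e] (3 distinct), len 3
add r: window [d, r, e, r] (3 distinct), len 4
add o: window [r, e, r, o] (3 distinct), len 4
add r: window [r, e, r, o, r] (3 distinct), len 5
add r: window [r, e, r, o, r, r] (3 distinct), len 6
Longest length with ≤3 distinct: 8.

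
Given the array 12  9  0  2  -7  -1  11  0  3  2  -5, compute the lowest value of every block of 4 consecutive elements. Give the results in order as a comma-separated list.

[12, 9, 0, 2] → min 0
[9, 0, 2, -7] → min -7
[0, 2, -7, -1] → min -7
[2, -7, -1, 11] → min -7
[-7, -1, 11, 0] → min -7
[-1, 11, 0, 3] → min -1
[11, 0, 3, 2] → min 0
[0, 3, 2, -5] → min -5

0, -7, -7, -7, -7, -1, 0, -5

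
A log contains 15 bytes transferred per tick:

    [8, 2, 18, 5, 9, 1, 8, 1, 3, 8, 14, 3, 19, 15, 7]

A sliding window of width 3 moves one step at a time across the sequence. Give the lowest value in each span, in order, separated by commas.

2, 2, 5, 1, 1, 1, 1, 1, 3, 3, 3, 3, 7

[8, 2, 18] → min 2
[2, 18, 5] → min 2
[18, 5, 9] → min 5
[5, 9, 1] → min 1
[9, 1, 8] → min 1
[1, 8, 1] → min 1
[8, 1, 3] → min 1
[1, 3, 8] → min 1
[3, 8, 14] → min 3
[8, 14, 3] → min 3
[14, 3, 19] → min 3
[3, 19, 15] → min 3
[19, 15, 7] → min 7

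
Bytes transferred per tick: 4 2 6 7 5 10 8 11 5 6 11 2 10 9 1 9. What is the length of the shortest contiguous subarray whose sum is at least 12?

Extend right; whenever the sum reaches 12, record the length and shrink from the left:
add 4: running sum 4 < 12
add 2: running sum 6 < 12
add 6: shortest ending here [4, 2, 6] sum 12, len 3
add 7: shortest ending here [6, 7] sum 13, len 2
add 5: shortest ending here [7, 5] sum 12, len 2
add 10: shortest ending here [5, 10] sum 15, len 2
add 8: shortest ending here [10, 8] sum 18, len 2
add 11: shortest ending here [8, 11] sum 19, len 2
add 5: shortest ending here [11, 5] sum 16, len 2
add 6: shortest ending here [11, 5, 6] sum 22, len 3
add 11: shortest ending here [6, 11] sum 17, len 2
add 2: shortest ending here [11, 2] sum 13, len 2
add 10: shortest ending here [2, 10] sum 12, len 2
add 9: shortest ending here [10, 9] sum 19, len 2
add 1: shortest ending here [10, 9, 1] sum 20, len 3
add 9: shortest ending here [9, 1, 9] sum 19, len 3
Shortest qualifying length: 2.

2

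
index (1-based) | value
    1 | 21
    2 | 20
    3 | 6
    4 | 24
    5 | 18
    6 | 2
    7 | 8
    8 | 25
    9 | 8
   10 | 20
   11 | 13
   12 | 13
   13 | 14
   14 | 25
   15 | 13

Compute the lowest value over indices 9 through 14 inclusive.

8

Elements at indices 9..14: 8, 20, 13, 13, 14, 25
min(8, 20, 13, 13, 14, 25) = 8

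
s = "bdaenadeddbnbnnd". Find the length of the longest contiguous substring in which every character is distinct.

5

[b] len 1
[b, d] len 2
[b, d, a] len 3
[b, d, a, e] len 4
[b, d, a, e, n] len 5
[e, n, a] len 3
[e, n, a, d] len 4
[n, a, d, e] len 4
[e, d] len 2
[d] len 1
[d, b] len 2
[d, b, n] len 3
[n, b] len 2
[b, n] len 2
[n] len 1
[n, d] len 2
Longest all-distinct length: 5.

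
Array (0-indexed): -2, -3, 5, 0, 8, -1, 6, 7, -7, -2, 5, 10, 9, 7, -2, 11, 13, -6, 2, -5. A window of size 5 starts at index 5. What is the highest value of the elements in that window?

7

Elements at indices 5..9: -1, 6, 7, -7, -2
max(-1, 6, 7, -7, -2) = 7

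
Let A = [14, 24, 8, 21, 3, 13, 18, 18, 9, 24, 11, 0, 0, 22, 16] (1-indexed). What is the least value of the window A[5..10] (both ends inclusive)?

3

Elements at indices 5..10: 3, 13, 18, 18, 9, 24
min(3, 13, 18, 18, 9, 24) = 3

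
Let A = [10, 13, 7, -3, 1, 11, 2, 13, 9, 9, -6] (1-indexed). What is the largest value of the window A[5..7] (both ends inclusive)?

Elements at indices 5..7: 1, 11, 2
max(1, 11, 2) = 11

11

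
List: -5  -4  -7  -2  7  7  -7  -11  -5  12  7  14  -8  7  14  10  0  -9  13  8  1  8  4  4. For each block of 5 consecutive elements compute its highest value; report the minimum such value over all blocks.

7

-5 -4 -7 -2 7 → max 7
-4 -7 -2 7 7 → max 7
-7 -2 7 7 -7 → max 7
-2 7 7 -7 -11 → max 7
7 7 -7 -11 -5 → max 7
7 -7 -11 -5 12 → max 12
-7 -11 -5 12 7 → max 12
-11 -5 12 7 14 → max 14
-5 12 7 14 -8 → max 14
12 7 14 -8 7 → max 14
7 14 -8 7 14 → max 14
14 -8 7 14 10 → max 14
-8 7 14 10 0 → max 14
7 14 10 0 -9 → max 14
14 10 0 -9 13 → max 14
10 0 -9 13 8 → max 13
0 -9 13 8 1 → max 13
-9 13 8 1 8 → max 13
13 8 1 8 4 → max 13
8 1 8 4 4 → max 8
Minimum of these is 7.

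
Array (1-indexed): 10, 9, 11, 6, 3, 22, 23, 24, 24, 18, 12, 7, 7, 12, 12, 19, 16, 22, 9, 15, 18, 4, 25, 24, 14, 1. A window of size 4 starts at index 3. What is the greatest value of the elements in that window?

22

Elements at indices 3..6: 11, 6, 3, 22
max(11, 6, 3, 22) = 22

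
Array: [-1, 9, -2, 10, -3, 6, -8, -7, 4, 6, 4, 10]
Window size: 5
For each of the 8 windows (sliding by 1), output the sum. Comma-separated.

13, 20, 3, -2, -8, 1, -1, 17

[-1, 9, -2, 10, -3] → sum 13
[9, -2, 10, -3, 6] → sum 20
[-2, 10, -3, 6, -8] → sum 3
[10, -3, 6, -8, -7] → sum -2
[-3, 6, -8, -7, 4] → sum -8
[6, -8, -7, 4, 6] → sum 1
[-8, -7, 4, 6, 4] → sum -1
[-7, 4, 6, 4, 10] → sum 17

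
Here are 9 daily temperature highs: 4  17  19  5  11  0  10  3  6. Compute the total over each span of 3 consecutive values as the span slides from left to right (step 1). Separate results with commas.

40, 41, 35, 16, 21, 13, 19

[4, 17, 19] → sum 40
[17, 19, 5] → sum 41
[19, 5, 11] → sum 35
[5, 11, 0] → sum 16
[11, 0, 10] → sum 21
[0, 10, 3] → sum 13
[10, 3, 6] → sum 19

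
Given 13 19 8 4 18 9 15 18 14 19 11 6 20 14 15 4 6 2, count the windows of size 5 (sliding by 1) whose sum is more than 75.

[13, 19, 8, 4, 18] → sum 62
[19, 8, 4, 18, 9] → sum 58
[8, 4, 18, 9, 15] → sum 54
[4, 18, 9, 15, 18] → sum 64
[18, 9, 15, 18, 14] → sum 74
[9, 15, 18, 14, 19] → sum 75
[15, 18, 14, 19, 11] → sum 77  > 75 ✓
[18, 14, 19, 11, 6] → sum 68
[14, 19, 11, 6, 20] → sum 70
[19, 11, 6, 20, 14] → sum 70
[11, 6, 20, 14, 15] → sum 66
[6, 20, 14, 15, 4] → sum 59
[20, 14, 15, 4, 6] → sum 59
[14, 15, 4, 6, 2] → sum 41
1 window satisfy the condition.

1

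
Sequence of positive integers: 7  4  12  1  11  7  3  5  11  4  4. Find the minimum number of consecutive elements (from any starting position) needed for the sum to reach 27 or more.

add 7: running sum 7 < 27
add 4: running sum 11 < 27
add 12: running sum 23 < 27
add 1: running sum 24 < 27
add 11: shortest ending here [4, 12, 1, 11] sum 28, len 4
add 7: shortest ending here [12, 1, 11, 7] sum 31, len 4
add 3: shortest ending here [12, 1, 11, 7, 3] sum 34, len 5
add 5: shortest ending here [1, 11, 7, 3, 5] sum 27, len 5
add 11: shortest ending here [11, 7, 3, 5, 11] sum 37, len 5
add 4: shortest ending here [7, 3, 5, 11, 4] sum 30, len 5
add 4: shortest ending here [3, 5, 11, 4, 4] sum 27, len 5
Shortest qualifying length: 4.

4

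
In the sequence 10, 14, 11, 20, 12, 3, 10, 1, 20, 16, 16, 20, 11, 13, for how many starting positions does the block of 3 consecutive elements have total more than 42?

[10, 14, 11] → sum 35
[14, 11, 20] → sum 45  > 42 ✓
[11, 20, 12] → sum 43  > 42 ✓
[20, 12, 3] → sum 35
[12, 3, 10] → sum 25
[3, 10, 1] → sum 14
[10, 1, 20] → sum 31
[1, 20, 16] → sum 37
[20, 16, 16] → sum 52  > 42 ✓
[16, 16, 20] → sum 52  > 42 ✓
[16, 20, 11] → sum 47  > 42 ✓
[20, 11, 13] → sum 44  > 42 ✓
6 windows satisfy the condition.

6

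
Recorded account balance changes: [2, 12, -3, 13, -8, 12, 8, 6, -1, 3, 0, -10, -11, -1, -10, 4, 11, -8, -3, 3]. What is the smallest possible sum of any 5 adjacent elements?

(2, 12, -3, 13, -8) → sum 16
(12, -3, 13, -8, 12) → sum 26
(-3, 13, -8, 12, 8) → sum 22
(13, -8, 12, 8, 6) → sum 31
(-8, 12, 8, 6, -1) → sum 17
(12, 8, 6, -1, 3) → sum 28
(8, 6, -1, 3, 0) → sum 16
(6, -1, 3, 0, -10) → sum -2
(-1, 3, 0, -10, -11) → sum -19
(3, 0, -10, -11, -1) → sum -19
(0, -10, -11, -1, -10) → sum -32
(-10, -11, -1, -10, 4) → sum -28
(-11, -1, -10, 4, 11) → sum -7
(-1, -10, 4, 11, -8) → sum -4
(-10, 4, 11, -8, -3) → sum -6
(4, 11, -8, -3, 3) → sum 7
Smallest of these is -32.

-32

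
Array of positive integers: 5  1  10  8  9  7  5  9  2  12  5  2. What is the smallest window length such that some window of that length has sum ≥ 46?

6

Extend right; whenever the sum reaches 46, record the length and shrink from the left:
add 5: running sum 5 < 46
add 1: running sum 6 < 46
add 10: running sum 16 < 46
add 8: running sum 24 < 46
add 9: running sum 33 < 46
add 7: running sum 40 < 46
add 5: running sum 45 < 46
add 9: shortest ending here [10, 8, 9, 7, 5, 9] sum 48, len 6
add 2: shortest ending here [10, 8, 9, 7, 5, 9, 2] sum 50, len 7
add 12: shortest ending here [8, 9, 7, 5, 9, 2, 12] sum 52, len 7
add 5: shortest ending here [9, 7, 5, 9, 2, 12, 5] sum 49, len 7
add 2: shortest ending here [9, 7, 5, 9, 2, 12, 5, 2] sum 51, len 8
Shortest qualifying length: 6.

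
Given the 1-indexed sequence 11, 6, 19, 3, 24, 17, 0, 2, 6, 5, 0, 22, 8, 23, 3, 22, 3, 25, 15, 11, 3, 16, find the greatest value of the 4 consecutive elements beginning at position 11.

23

Elements at indices 11..14: 0, 22, 8, 23
max(0, 22, 8, 23) = 23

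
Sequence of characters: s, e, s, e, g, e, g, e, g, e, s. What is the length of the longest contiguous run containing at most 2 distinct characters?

7

add s: window [s] (1 distinct), len 1
add e: window [s, e] (2 distinct), len 2
add s: window [s, e, s] (2 distinct), len 3
add e: window [s, e, s, e] (2 distinct), len 4
add g: window [e, g] (2 distinct), len 2
add e: window [e, g, e] (2 distinct), len 3
add g: window [e, g, e, g] (2 distinct), len 4
add e: window [e, g, e, g, e] (2 distinct), len 5
add g: window [e, g, e, g, e, g] (2 distinct), len 6
add e: window [e, g, e, g, e, g, e] (2 distinct), len 7
add s: window [e, s] (2 distinct), len 2
Longest length with ≤2 distinct: 7.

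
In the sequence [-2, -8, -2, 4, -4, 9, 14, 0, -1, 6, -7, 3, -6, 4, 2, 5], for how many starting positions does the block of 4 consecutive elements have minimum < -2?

[-2, -8, -2, 4] → min -8  < -2 ✓
[-8, -2, 4, -4] → min -8  < -2 ✓
[-2, 4, -4, 9] → min -4  < -2 ✓
[4, -4, 9, 14] → min -4  < -2 ✓
[-4, 9, 14, 0] → min -4  < -2 ✓
[9, 14, 0, -1] → min -1
[14, 0, -1, 6] → min -1
[0, -1, 6, -7] → min -7  < -2 ✓
[-1, 6, -7, 3] → min -7  < -2 ✓
[6, -7, 3, -6] → min -7  < -2 ✓
[-7, 3, -6, 4] → min -7  < -2 ✓
[3, -6, 4, 2] → min -6  < -2 ✓
[-6, 4, 2, 5] → min -6  < -2 ✓
11 windows satisfy the condition.

11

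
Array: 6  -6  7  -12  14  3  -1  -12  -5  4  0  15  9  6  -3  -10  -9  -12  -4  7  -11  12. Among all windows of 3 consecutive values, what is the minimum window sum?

(6, -6, 7) → sum 7
(-6, 7, -12) → sum -11
(7, -12, 14) → sum 9
(-12, 14, 3) → sum 5
(14, 3, -1) → sum 16
(3, -1, -12) → sum -10
(-1, -12, -5) → sum -18
(-12, -5, 4) → sum -13
(-5, 4, 0) → sum -1
(4, 0, 15) → sum 19
(0, 15, 9) → sum 24
(15, 9, 6) → sum 30
(9, 6, -3) → sum 12
(6, -3, -10) → sum -7
(-3, -10, -9) → sum -22
(-10, -9, -12) → sum -31
(-9, -12, -4) → sum -25
(-12, -4, 7) → sum -9
(-4, 7, -11) → sum -8
(7, -11, 12) → sum 8
Minimum of these is -31.

-31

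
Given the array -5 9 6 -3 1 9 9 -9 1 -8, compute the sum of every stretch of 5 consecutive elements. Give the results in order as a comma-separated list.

8, 22, 22, 7, 11, 2

-5 9 6 -3 1 → sum 8
9 6 -3 1 9 → sum 22
6 -3 1 9 9 → sum 22
-3 1 9 9 -9 → sum 7
1 9 9 -9 1 → sum 11
9 9 -9 1 -8 → sum 2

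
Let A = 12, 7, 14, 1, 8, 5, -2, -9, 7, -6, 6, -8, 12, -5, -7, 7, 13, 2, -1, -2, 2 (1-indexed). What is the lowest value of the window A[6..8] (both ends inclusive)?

Elements at indices 6..8: 5, -2, -9
min(5, -2, -9) = -9

-9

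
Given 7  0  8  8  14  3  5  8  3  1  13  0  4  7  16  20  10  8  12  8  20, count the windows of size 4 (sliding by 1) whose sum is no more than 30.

7 0 8 8 → sum 23  ≤ 30 ✓
0 8 8 14 → sum 30  ≤ 30 ✓
8 8 14 3 → sum 33
8 14 3 5 → sum 30  ≤ 30 ✓
14 3 5 8 → sum 30  ≤ 30 ✓
3 5 8 3 → sum 19  ≤ 30 ✓
5 8 3 1 → sum 17  ≤ 30 ✓
8 3 1 13 → sum 25  ≤ 30 ✓
3 1 13 0 → sum 17  ≤ 30 ✓
1 13 0 4 → sum 18  ≤ 30 ✓
13 0 4 7 → sum 24  ≤ 30 ✓
0 4 7 16 → sum 27  ≤ 30 ✓
4 7 16 20 → sum 47
7 16 20 10 → sum 53
16 20 10 8 → sum 54
20 10 8 12 → sum 50
10 8 12 8 → sum 38
8 12 8 20 → sum 48
11 windows satisfy the condition.

11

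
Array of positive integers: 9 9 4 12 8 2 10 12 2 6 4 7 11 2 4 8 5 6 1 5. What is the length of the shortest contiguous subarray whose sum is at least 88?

add 9: running sum 9 < 88
add 9: running sum 18 < 88
add 4: running sum 22 < 88
add 12: running sum 34 < 88
add 8: running sum 42 < 88
add 2: running sum 44 < 88
add 10: running sum 54 < 88
add 12: running sum 66 < 88
add 2: running sum 68 < 88
add 6: running sum 74 < 88
add 4: running sum 78 < 88
add 7: running sum 85 < 88
end 12: [9, 9, 4, 12, 8, 2, 10, 12, 2, 6, 4, 7, 11] sum 96, len 13
end 13: [9, 4, 12, 8, 2, 10, 12, 2, 6, 4, 7, 11, 2] sum 89, len 13
end 14: [9, 4, 12, 8, 2, 10, 12, 2, 6, 4, 7, 11, 2, 4] sum 93, len 14
end 15: [12, 8, 2, 10, 12, 2, 6, 4, 7, 11, 2, 4, 8] sum 88, len 13
end 16: [12, 8, 2, 10, 12, 2, 6, 4, 7, 11, 2, 4, 8, 5] sum 93, len 14
end 17: [12, 8, 2, 10, 12, 2, 6, 4, 7, 11, 2, 4, 8, 5, 6] sum 99, len 15
end 18: [8, 2, 10, 12, 2, 6, 4, 7, 11, 2, 4, 8, 5, 6, 1] sum 88, len 15
end 19: [8, 2, 10, 12, 2, 6, 4, 7, 11, 2, 4, 8, 5, 6, 1, 5] sum 93, len 16
Shortest qualifying length: 13.

13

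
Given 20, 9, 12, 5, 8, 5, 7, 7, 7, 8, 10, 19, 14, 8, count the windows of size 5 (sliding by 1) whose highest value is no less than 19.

4

[20, 9, 12, 5, 8] → max 20  ≥ 19 ✓
[9, 12, 5, 8, 5] → max 12
[12, 5, 8, 5, 7] → max 12
[5, 8, 5, 7, 7] → max 8
[8, 5, 7, 7, 7] → max 8
[5, 7, 7, 7, 8] → max 8
[7, 7, 7, 8, 10] → max 10
[7, 7, 8, 10, 19] → max 19  ≥ 19 ✓
[7, 8, 10, 19, 14] → max 19  ≥ 19 ✓
[8, 10, 19, 14, 8] → max 19  ≥ 19 ✓
4 windows satisfy the condition.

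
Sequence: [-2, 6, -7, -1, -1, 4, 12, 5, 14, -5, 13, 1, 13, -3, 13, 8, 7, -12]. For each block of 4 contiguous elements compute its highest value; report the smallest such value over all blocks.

Each size-4 window and its max:
[-2, 6, -7, -1] → max 6
[6, -7, -1, -1] → max 6
[-7, -1, -1, 4] → max 4
[-1, -1, 4, 12] → max 12
[-1, 4, 12, 5] → max 12
[4, 12, 5, 14] → max 14
[12, 5, 14, -5] → max 14
[5, 14, -5, 13] → max 14
[14, -5, 13, 1] → max 14
[-5, 13, 1, 13] → max 13
[13, 1, 13, -3] → max 13
[1, 13, -3, 13] → max 13
[13, -3, 13, 8] → max 13
[-3, 13, 8, 7] → max 13
[13, 8, 7, -12] → max 13
Smallest of these is 4.

4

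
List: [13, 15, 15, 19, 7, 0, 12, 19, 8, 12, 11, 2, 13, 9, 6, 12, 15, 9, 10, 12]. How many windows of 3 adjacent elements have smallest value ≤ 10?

(13, 15, 15) → min 13
(15, 15, 19) → min 15
(15, 19, 7) → min 7  ≤ 10 ✓
(19, 7, 0) → min 0  ≤ 10 ✓
(7, 0, 12) → min 0  ≤ 10 ✓
(0, 12, 19) → min 0  ≤ 10 ✓
(12, 19, 8) → min 8  ≤ 10 ✓
(19, 8, 12) → min 8  ≤ 10 ✓
(8, 12, 11) → min 8  ≤ 10 ✓
(12, 11, 2) → min 2  ≤ 10 ✓
(11, 2, 13) → min 2  ≤ 10 ✓
(2, 13, 9) → min 2  ≤ 10 ✓
(13, 9, 6) → min 6  ≤ 10 ✓
(9, 6, 12) → min 6  ≤ 10 ✓
(6, 12, 15) → min 6  ≤ 10 ✓
(12, 15, 9) → min 9  ≤ 10 ✓
(15, 9, 10) → min 9  ≤ 10 ✓
(9, 10, 12) → min 9  ≤ 10 ✓
16 windows satisfy the condition.

16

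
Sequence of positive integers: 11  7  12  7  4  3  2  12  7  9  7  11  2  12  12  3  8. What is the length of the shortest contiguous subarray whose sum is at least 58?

add 11: running sum 11 < 58
add 7: running sum 18 < 58
add 12: running sum 30 < 58
add 7: running sum 37 < 58
add 4: running sum 41 < 58
add 3: running sum 44 < 58
add 2: running sum 46 < 58
add 12: shortest ending here [11, 7, 12, 7, 4, 3, 2, 12] sum 58, len 8
add 7: shortest ending here [11, 7, 12, 7, 4, 3, 2, 12, 7] sum 65, len 9
add 9: shortest ending here [7, 12, 7, 4, 3, 2, 12, 7, 9] sum 63, len 9
add 7: shortest ending here [12, 7, 4, 3, 2, 12, 7, 9, 7] sum 63, len 9
add 11: shortest ending here [7, 4, 3, 2, 12, 7, 9, 7, 11] sum 62, len 9
add 2: shortest ending here [7, 4, 3, 2, 12, 7, 9, 7, 11, 2] sum 64, len 10
add 12: shortest ending here [12, 7, 9, 7, 11, 2, 12] sum 60, len 7
add 12: shortest ending here [7, 9, 7, 11, 2, 12, 12] sum 60, len 7
add 3: shortest ending here [7, 9, 7, 11, 2, 12, 12, 3] sum 63, len 8
add 8: shortest ending here [9, 7, 11, 2, 12, 12, 3, 8] sum 64, len 8
Shortest qualifying length: 7.

7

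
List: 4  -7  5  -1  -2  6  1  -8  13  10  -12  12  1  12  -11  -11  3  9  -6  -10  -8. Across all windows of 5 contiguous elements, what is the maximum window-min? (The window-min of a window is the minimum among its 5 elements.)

-2

Window mins for each of the 17 positions:
(4, -7, 5, -1, -2) → min -7
(-7, 5, -1, -2, 6) → min -7
(5, -1, -2, 6, 1) → min -2
(-1, -2, 6, 1, -8) → min -8
(-2, 6, 1, -8, 13) → min -8
(6, 1, -8, 13, 10) → min -8
(1, -8, 13, 10, -12) → min -12
(-8, 13, 10, -12, 12) → min -12
(13, 10, -12, 12, 1) → min -12
(10, -12, 12, 1, 12) → min -12
(-12, 12, 1, 12, -11) → min -12
(12, 1, 12, -11, -11) → min -11
(1, 12, -11, -11, 3) → min -11
(12, -11, -11, 3, 9) → min -11
(-11, -11, 3, 9, -6) → min -11
(-11, 3, 9, -6, -10) → min -11
(3, 9, -6, -10, -8) → min -10
Maximum of these is -2.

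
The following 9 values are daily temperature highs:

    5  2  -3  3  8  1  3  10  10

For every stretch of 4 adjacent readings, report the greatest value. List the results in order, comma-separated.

5, 8, 8, 8, 10, 10

5 2 -3 3 → max 5
2 -3 3 8 → max 8
-3 3 8 1 → max 8
3 8 1 3 → max 8
8 1 3 10 → max 10
1 3 10 10 → max 10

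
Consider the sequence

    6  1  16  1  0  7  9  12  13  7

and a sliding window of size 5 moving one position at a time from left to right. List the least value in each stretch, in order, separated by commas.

0, 0, 0, 0, 0, 7

(6, 1, 16, 1, 0) → min 0
(1, 16, 1, 0, 7) → min 0
(16, 1, 0, 7, 9) → min 0
(1, 0, 7, 9, 12) → min 0
(0, 7, 9, 12, 13) → min 0
(7, 9, 12, 13, 7) → min 7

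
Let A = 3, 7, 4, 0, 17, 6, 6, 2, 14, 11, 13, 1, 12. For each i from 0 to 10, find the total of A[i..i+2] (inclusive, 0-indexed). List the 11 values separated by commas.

14, 11, 21, 23, 29, 14, 22, 27, 38, 25, 26

3 7 4 → sum 14
7 4 0 → sum 11
4 0 17 → sum 21
0 17 6 → sum 23
17 6 6 → sum 29
6 6 2 → sum 14
6 2 14 → sum 22
2 14 11 → sum 27
14 11 13 → sum 38
11 13 1 → sum 25
13 1 12 → sum 26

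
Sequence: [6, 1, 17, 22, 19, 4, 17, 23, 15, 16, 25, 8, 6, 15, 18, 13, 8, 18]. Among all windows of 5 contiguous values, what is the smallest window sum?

6 1 17 22 19 → sum 65
1 17 22 19 4 → sum 63
17 22 19 4 17 → sum 79
22 19 4 17 23 → sum 85
19 4 17 23 15 → sum 78
4 17 23 15 16 → sum 75
17 23 15 16 25 → sum 96
23 15 16 25 8 → sum 87
15 16 25 8 6 → sum 70
16 25 8 6 15 → sum 70
25 8 6 15 18 → sum 72
8 6 15 18 13 → sum 60
6 15 18 13 8 → sum 60
15 18 13 8 18 → sum 72
Smallest of these is 60.

60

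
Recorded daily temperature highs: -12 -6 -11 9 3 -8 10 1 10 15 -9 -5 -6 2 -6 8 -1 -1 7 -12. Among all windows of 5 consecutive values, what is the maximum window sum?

[-12, -6, -11, 9, 3] → sum -17
[-6, -11, 9, 3, -8] → sum -13
[-11, 9, 3, -8, 10] → sum 3
[9, 3, -8, 10, 1] → sum 15
[3, -8, 10, 1, 10] → sum 16
[-8, 10, 1, 10, 15] → sum 28
[10, 1, 10, 15, -9] → sum 27
[1, 10, 15, -9, -5] → sum 12
[10, 15, -9, -5, -6] → sum 5
[15, -9, -5, -6, 2] → sum -3
[-9, -5, -6, 2, -6] → sum -24
[-5, -6, 2, -6, 8] → sum -7
[-6, 2, -6, 8, -1] → sum -3
[2, -6, 8, -1, -1] → sum 2
[-6, 8, -1, -1, 7] → sum 7
[8, -1, -1, 7, -12] → sum 1
Maximum of these is 28.

28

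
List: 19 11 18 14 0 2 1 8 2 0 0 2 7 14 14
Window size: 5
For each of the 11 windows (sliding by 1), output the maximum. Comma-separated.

(19, 11, 18, 14, 0) → max 19
(11, 18, 14, 0, 2) → max 18
(18, 14, 0, 2, 1) → max 18
(14, 0, 2, 1, 8) → max 14
(0, 2, 1, 8, 2) → max 8
(2, 1, 8, 2, 0) → max 8
(1, 8, 2, 0, 0) → max 8
(8, 2, 0, 0, 2) → max 8
(2, 0, 0, 2, 7) → max 7
(0, 0, 2, 7, 14) → max 14
(0, 2, 7, 14, 14) → max 14

19, 18, 18, 14, 8, 8, 8, 8, 7, 14, 14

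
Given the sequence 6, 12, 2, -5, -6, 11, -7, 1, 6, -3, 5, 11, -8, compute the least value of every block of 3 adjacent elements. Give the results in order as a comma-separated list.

(6, 12, 2) → min 2
(12, 2, -5) → min -5
(2, -5, -6) → min -6
(-5, -6, 11) → min -6
(-6, 11, -7) → min -7
(11, -7, 1) → min -7
(-7, 1, 6) → min -7
(1, 6, -3) → min -3
(6, -3, 5) → min -3
(-3, 5, 11) → min -3
(5, 11, -8) → min -8

2, -5, -6, -6, -7, -7, -7, -3, -3, -3, -8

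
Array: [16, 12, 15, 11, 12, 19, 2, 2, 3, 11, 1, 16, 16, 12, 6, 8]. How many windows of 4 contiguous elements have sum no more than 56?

16 12 15 11 → sum 54  ≤ 56 ✓
12 15 11 12 → sum 50  ≤ 56 ✓
15 11 12 19 → sum 57
11 12 19 2 → sum 44  ≤ 56 ✓
12 19 2 2 → sum 35  ≤ 56 ✓
19 2 2 3 → sum 26  ≤ 56 ✓
2 2 3 11 → sum 18  ≤ 56 ✓
2 3 11 1 → sum 17  ≤ 56 ✓
3 11 1 16 → sum 31  ≤ 56 ✓
11 1 16 16 → sum 44  ≤ 56 ✓
1 16 16 12 → sum 45  ≤ 56 ✓
16 16 12 6 → sum 50  ≤ 56 ✓
16 12 6 8 → sum 42  ≤ 56 ✓
12 windows satisfy the condition.

12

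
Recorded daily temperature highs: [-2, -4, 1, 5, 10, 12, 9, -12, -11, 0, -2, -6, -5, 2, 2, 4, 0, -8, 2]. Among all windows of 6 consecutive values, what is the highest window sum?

-2 -4 1 5 10 12 → sum 22
-4 1 5 10 12 9 → sum 33
1 5 10 12 9 -12 → sum 25
5 10 12 9 -12 -11 → sum 13
10 12 9 -12 -11 0 → sum 8
12 9 -12 -11 0 -2 → sum -4
9 -12 -11 0 -2 -6 → sum -22
-12 -11 0 -2 -6 -5 → sum -36
-11 0 -2 -6 -5 2 → sum -22
0 -2 -6 -5 2 2 → sum -9
-2 -6 -5 2 2 4 → sum -5
-6 -5 2 2 4 0 → sum -3
-5 2 2 4 0 -8 → sum -5
2 2 4 0 -8 2 → sum 2
Highest of these is 33.

33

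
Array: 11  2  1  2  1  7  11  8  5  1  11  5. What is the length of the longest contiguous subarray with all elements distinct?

6

add 11: [11] len 1
add 2: [11, 2] len 2
add 1: [11, 2, 1] len 3
add 2 (repeat 2, move left end past it): [1, 2] len 2
add 1 (repeat 1, move left end past it): [2, 1] len 2
add 7: [2, 1, 7] len 3
add 11: [2, 1, 7, 11] len 4
add 8: [2, 1, 7, 11, 8] len 5
add 5: [2, 1, 7, 11, 8, 5] len 6
add 1 (repeat 1, move left end past it): [7, 11, 8, 5, 1] len 5
add 11 (repeat 11, move left end past it): [8, 5, 1, 11] len 4
add 5 (repeat 5, move left end past it): [1, 11, 5] len 3
Longest all-distinct length: 6.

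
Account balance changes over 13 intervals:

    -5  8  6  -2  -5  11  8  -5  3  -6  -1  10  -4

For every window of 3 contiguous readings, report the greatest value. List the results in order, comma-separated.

8, 8, 6, 11, 11, 11, 8, 3, 3, 10, 10

Sliding a size-3 window across the 13 values:
[-5, 8, 6] → max 8
[8, 6, -2] → max 8
[6, -2, -5] → max 6
[-2, -5, 11] → max 11
[-5, 11, 8] → max 11
[11, 8, -5] → max 11
[8, -5, 3] → max 8
[-5, 3, -6] → max 3
[3, -6, -1] → max 3
[-6, -1, 10] → max 10
[-1, 10, -4] → max 10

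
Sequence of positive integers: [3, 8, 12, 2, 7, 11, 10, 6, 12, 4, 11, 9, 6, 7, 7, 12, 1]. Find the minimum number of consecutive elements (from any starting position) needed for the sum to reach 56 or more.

Extend right; whenever the sum reaches 56, record the length and shrink from the left:
add 3: running sum 3 < 56
add 8: running sum 11 < 56
add 12: running sum 23 < 56
add 2: running sum 25 < 56
add 7: running sum 32 < 56
add 11: running sum 43 < 56
add 10: running sum 53 < 56
end 7: [8, 12, 2, 7, 11, 10, 6] sum 56, len 7
end 8: [12, 2, 7, 11, 10, 6, 12] sum 60, len 7
end 9: [12, 2, 7, 11, 10, 6, 12, 4] sum 64, len 8
end 10: [7, 11, 10, 6, 12, 4, 11] sum 61, len 7
end 11: [11, 10, 6, 12, 4, 11, 9] sum 63, len 7
end 12: [10, 6, 12, 4, 11, 9, 6] sum 58, len 7
end 13: [10, 6, 12, 4, 11, 9, 6, 7] sum 65, len 8
end 14: [12, 4, 11, 9, 6, 7, 7] sum 56, len 7
end 15: [4, 11, 9, 6, 7, 7, 12] sum 56, len 7
end 16: [4, 11, 9, 6, 7, 7, 12, 1] sum 57, len 8
Shortest qualifying length: 7.

7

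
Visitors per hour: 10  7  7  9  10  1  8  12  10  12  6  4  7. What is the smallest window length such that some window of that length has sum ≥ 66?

8

add 10: running sum 10 < 66
add 7: running sum 17 < 66
add 7: running sum 24 < 66
add 9: running sum 33 < 66
add 10: running sum 43 < 66
add 1: running sum 44 < 66
add 8: running sum 52 < 66
add 12: running sum 64 < 66
add 10: shortest ending here [10, 7, 7, 9, 10, 1, 8, 12, 10] sum 74, len 9
add 12: shortest ending here [7, 9, 10, 1, 8, 12, 10, 12] sum 69, len 8
add 6: shortest ending here [9, 10, 1, 8, 12, 10, 12, 6] sum 68, len 8
add 4: shortest ending here [9, 10, 1, 8, 12, 10, 12, 6, 4] sum 72, len 9
add 7: shortest ending here [10, 1, 8, 12, 10, 12, 6, 4, 7] sum 70, len 9
Shortest qualifying length: 8.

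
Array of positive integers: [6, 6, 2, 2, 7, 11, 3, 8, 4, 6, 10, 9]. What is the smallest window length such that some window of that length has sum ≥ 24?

3

add 6: running sum 6 < 24
add 6: running sum 12 < 24
add 2: running sum 14 < 24
add 2: running sum 16 < 24
add 7: running sum 23 < 24
end 5: [6, 2, 2, 7, 11] sum 28, len 5
end 6: [2, 2, 7, 11, 3] sum 25, len 5
end 7: [7, 11, 3, 8] sum 29, len 4
end 8: [11, 3, 8, 4] sum 26, len 4
end 9: [11, 3, 8, 4, 6] sum 32, len 5
end 10: [8, 4, 6, 10] sum 28, len 4
end 11: [6, 10, 9] sum 25, len 3
Shortest qualifying length: 3.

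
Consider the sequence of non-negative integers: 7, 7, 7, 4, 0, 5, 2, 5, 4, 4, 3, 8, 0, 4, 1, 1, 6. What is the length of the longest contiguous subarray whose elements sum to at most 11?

4

Extend to the right; shrink from the left whenever the sum exceeds 11:
add 7: [7] sum 7, len 1
add 7: [7] sum 7, len 1
add 7: [7] sum 7, len 1
add 4: [7, 4] sum 11, len 2
add 0: [7, 4, 0] sum 11, len 3
add 5: [4, 0, 5] sum 9, len 3
add 2: [4, 0, 5, 2] sum 11, len 4
add 5: [2, 5] sum 7, len 2
add 4: [2, 5, 4] sum 11, len 3
add 4: [4, 4] sum 8, len 2
add 3: [4, 4, 3] sum 11, len 3
add 8: [3, 8] sum 11, len 2
add 0: [3, 8, 0] sum 11, len 3
add 4: [0, 4] sum 4, len 2
add 1: [0, 4, 1] sum 5, len 3
add 1: [0, 4, 1, 1] sum 6, len 4
add 6: [1, 1, 6] sum 8, len 3
Longest length seen: 4.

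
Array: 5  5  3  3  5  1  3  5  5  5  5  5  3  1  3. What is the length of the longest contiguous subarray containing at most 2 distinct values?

[5] 1 distinct, len 1
[5, 5] 1 distinct, len 2
[5, 5, 3] 2 distinct, len 3
[5, 5, 3, 3] 2 distinct, len 4
[5, 5, 3, 3, 5] 2 distinct, len 5
[5, 1] 2 distinct, len 2
[1, 3] 2 distinct, len 2
[3, 5] 2 distinct, len 2
[3, 5, 5] 2 distinct, len 3
[3, 5, 5, 5] 2 distinct, len 4
[3, 5, 5, 5, 5] 2 distinct, len 5
[3, 5, 5, 5, 5, 5] 2 distinct, len 6
[3, 5, 5, 5, 5, 5, 3] 2 distinct, len 7
[3, 1] 2 distinct, len 2
[3, 1, 3] 2 distinct, len 3
Longest length with ≤2 distinct: 7.

7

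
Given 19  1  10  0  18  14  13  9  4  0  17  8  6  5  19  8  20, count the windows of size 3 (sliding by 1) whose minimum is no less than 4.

8

(19, 1, 10) → min 1
(1, 10, 0) → min 0
(10, 0, 18) → min 0
(0, 18, 14) → min 0
(18, 14, 13) → min 13  ≥ 4 ✓
(14, 13, 9) → min 9  ≥ 4 ✓
(13, 9, 4) → min 4  ≥ 4 ✓
(9, 4, 0) → min 0
(4, 0, 17) → min 0
(0, 17, 8) → min 0
(17, 8, 6) → min 6  ≥ 4 ✓
(8, 6, 5) → min 5  ≥ 4 ✓
(6, 5, 19) → min 5  ≥ 4 ✓
(5, 19, 8) → min 5  ≥ 4 ✓
(19, 8, 20) → min 8  ≥ 4 ✓
8 windows satisfy the condition.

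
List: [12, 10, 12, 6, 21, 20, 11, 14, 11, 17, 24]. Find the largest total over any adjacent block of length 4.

66

12 10 12 6 → sum 40
10 12 6 21 → sum 49
12 6 21 20 → sum 59
6 21 20 11 → sum 58
21 20 11 14 → sum 66
20 11 14 11 → sum 56
11 14 11 17 → sum 53
14 11 17 24 → sum 66
Largest of these is 66.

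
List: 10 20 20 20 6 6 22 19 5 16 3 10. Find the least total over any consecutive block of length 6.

Each size-6 window and its sum:
10 20 20 20 6 6 → sum 82
20 20 20 6 6 22 → sum 94
20 20 6 6 22 19 → sum 93
20 6 6 22 19 5 → sum 78
6 6 22 19 5 16 → sum 74
6 22 19 5 16 3 → sum 71
22 19 5 16 3 10 → sum 75
Least of these is 71.

71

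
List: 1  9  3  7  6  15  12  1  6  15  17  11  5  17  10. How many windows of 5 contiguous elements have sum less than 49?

5

[1, 9, 3, 7, 6] → sum 26  < 49 ✓
[9, 3, 7, 6, 15] → sum 40  < 49 ✓
[3, 7, 6, 15, 12] → sum 43  < 49 ✓
[7, 6, 15, 12, 1] → sum 41  < 49 ✓
[6, 15, 12, 1, 6] → sum 40  < 49 ✓
[15, 12, 1, 6, 15] → sum 49
[12, 1, 6, 15, 17] → sum 51
[1, 6, 15, 17, 11] → sum 50
[6, 15, 17, 11, 5] → sum 54
[15, 17, 11, 5, 17] → sum 65
[17, 11, 5, 17, 10] → sum 60
5 windows satisfy the condition.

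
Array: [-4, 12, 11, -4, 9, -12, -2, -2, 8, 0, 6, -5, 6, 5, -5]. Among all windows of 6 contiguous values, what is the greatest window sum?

20

Window sums for each of the 10 positions:
(-4, 12, 11, -4, 9, -12) → sum 12
(12, 11, -4, 9, -12, -2) → sum 14
(11, -4, 9, -12, -2, -2) → sum 0
(-4, 9, -12, -2, -2, 8) → sum -3
(9, -12, -2, -2, 8, 0) → sum 1
(-12, -2, -2, 8, 0, 6) → sum -2
(-2, -2, 8, 0, 6, -5) → sum 5
(-2, 8, 0, 6, -5, 6) → sum 13
(8, 0, 6, -5, 6, 5) → sum 20
(0, 6, -5, 6, 5, -5) → sum 7
Greatest of these is 20.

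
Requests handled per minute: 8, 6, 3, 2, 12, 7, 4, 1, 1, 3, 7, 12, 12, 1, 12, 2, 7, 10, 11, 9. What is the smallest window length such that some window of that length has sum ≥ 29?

3

Extend right; whenever the sum reaches 29, record the length and shrink from the left:
add 8: running sum 8 < 29
add 6: running sum 14 < 29
add 3: running sum 17 < 29
add 2: running sum 19 < 29
end 4: [8, 6, 3, 2, 12] sum 31, len 5
end 5: [6, 3, 2, 12, 7] sum 30, len 5
end 6: [6, 3, 2, 12, 7, 4] sum 34, len 6
end 7: [3, 2, 12, 7, 4, 1] sum 29, len 6
end 8: [3, 2, 12, 7, 4, 1, 1] sum 30, len 7
end 9: [2, 12, 7, 4, 1, 1, 3] sum 30, len 7
end 10: [12, 7, 4, 1, 1, 3, 7] sum 35, len 7
end 11: [7, 4, 1, 1, 3, 7, 12] sum 35, len 7
end 12: [7, 12, 12] sum 31, len 3
end 13: [7, 12, 12, 1] sum 32, len 4
end 14: [12, 12, 1, 12] sum 37, len 4
end 15: [12, 12, 1, 12, 2] sum 39, len 5
end 16: [12, 1, 12, 2, 7] sum 34, len 5
end 17: [12, 2, 7, 10] sum 31, len 4
end 18: [2, 7, 10, 11] sum 30, len 4
end 19: [10, 11, 9] sum 30, len 3
Shortest qualifying length: 3.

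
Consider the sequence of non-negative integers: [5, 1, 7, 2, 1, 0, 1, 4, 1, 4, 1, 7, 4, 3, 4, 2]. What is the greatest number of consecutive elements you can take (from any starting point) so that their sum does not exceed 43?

→ 5: sum 5, len 1
→ 1: sum 6, len 2
→ 7: sum 13, len 3
→ 2: sum 15, len 4
→ 1: sum 16, len 5
→ 0: sum 16, len 6
→ 1: sum 17, len 7
→ 4: sum 21, len 8
→ 1: sum 22, len 9
→ 4: sum 26, len 10
→ 1: sum 27, len 11
→ 7: sum 34, len 12
→ 4: sum 38, len 13
→ 3: sum 41, len 14
→ 4 (dropped 5): sum 40, len 14
→ 2: sum 42, len 15
Longest length seen: 15.

15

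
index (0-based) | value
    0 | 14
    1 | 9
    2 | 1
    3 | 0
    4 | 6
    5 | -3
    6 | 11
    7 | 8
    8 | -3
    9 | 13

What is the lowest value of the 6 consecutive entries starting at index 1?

Elements at indices 1..6: 9, 1, 0, 6, -3, 11
min(9, 1, 0, 6, -3, 11) = -3

-3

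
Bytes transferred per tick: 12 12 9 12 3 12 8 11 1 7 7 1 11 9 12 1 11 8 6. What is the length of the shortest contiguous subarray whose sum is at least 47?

add 12: running sum 12 < 47
add 12: running sum 24 < 47
add 9: running sum 33 < 47
add 12: running sum 45 < 47
end 4: [12, 12, 9, 12, 3] sum 48, len 5
end 5: [12, 9, 12, 3, 12] sum 48, len 5
end 6: [12, 9, 12, 3, 12, 8] sum 56, len 6
end 7: [9, 12, 3, 12, 8, 11] sum 55, len 6
end 8: [12, 3, 12, 8, 11, 1] sum 47, len 6
end 9: [12, 3, 12, 8, 11, 1, 7] sum 54, len 7
end 10: [3, 12, 8, 11, 1, 7, 7] sum 49, len 7
end 11: [12, 8, 11, 1, 7, 7, 1] sum 47, len 7
end 12: [12, 8, 11, 1, 7, 7, 1, 11] sum 58, len 8
end 13: [11, 1, 7, 7, 1, 11, 9] sum 47, len 7
end 14: [7, 7, 1, 11, 9, 12] sum 47, len 6
end 15: [7, 7, 1, 11, 9, 12, 1] sum 48, len 7
end 16: [7, 1, 11, 9, 12, 1, 11] sum 52, len 7
end 17: [11, 9, 12, 1, 11, 8] sum 52, len 6
end 18: [9, 12, 1, 11, 8, 6] sum 47, len 6
Shortest qualifying length: 5.

5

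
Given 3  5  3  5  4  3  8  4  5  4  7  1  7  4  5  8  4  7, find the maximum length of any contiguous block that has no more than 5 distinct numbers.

[3] 1 distinct, len 1
[3, 5] 2 distinct, len 2
[3, 5, 3] 2 distinct, len 3
[3, 5, 3, 5] 2 distinct, len 4
[3, 5, 3, 5, 4] 3 distinct, len 5
[3, 5, 3, 5, 4, 3] 3 distinct, len 6
[3, 5, 3, 5, 4, 3, 8] 4 distinct, len 7
[3, 5, 3, 5, 4, 3, 8, 4] 4 distinct, len 8
[3, 5, 3, 5, 4, 3, 8, 4, 5] 4 distinct, len 9
[3, 5, 3, 5, 4, 3, 8, 4, 5, 4] 4 distinct, len 10
[3, 5, 3, 5, 4, 3, 8, 4, 5, 4, 7] 5 distinct, len 11
[8, 4, 5, 4, 7, 1] 5 distinct, len 6
[8, 4, 5, 4, 7, 1, 7] 5 distinct, len 7
[8, 4, 5, 4, 7, 1, 7, 4] 5 distinct, len 8
[8, 4, 5, 4, 7, 1, 7, 4, 5] 5 distinct, len 9
[8, 4, 5, 4, 7, 1, 7, 4, 5, 8] 5 distinct, len 10
[8, 4, 5, 4, 7, 1, 7, 4, 5, 8, 4] 5 distinct, len 11
[8, 4, 5, 4, 7, 1, 7, 4, 5, 8, 4, 7] 5 distinct, len 12
Longest length with ≤5 distinct: 12.

12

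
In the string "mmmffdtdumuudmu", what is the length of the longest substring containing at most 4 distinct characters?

Extend right; when distinct count exceeds 4, shrink from the left:
add m: window [m] (1 distinct), len 1
add m: window [m, m] (1 distinct), len 2
add m: window [m, m, m] (1 distinct), len 3
add f: window [m, m, m, f] (2 distinct), len 4
add f: window [m, m, m, f, f] (2 distinct), len 5
add d: window [m, m, m, f, f, d] (3 distinct), len 6
add t: window [m, m, m, f, f, d, t] (4 distinct), len 7
add d: window [m, m, m, f, f, d, t, d] (4 distinct), len 8
add u: window [f, f, d, t, d, u] (4 distinct), len 6
add m: window [d, t, d, u, m] (4 distinct), len 5
add u: window [d, t, d, u, m, u] (4 distinct), len 6
add u: window [d, t, d, u, m, u, u] (4 distinct), len 7
add d: window [d, t, d, u, m, u, u, d] (4 distinct), len 8
add m: window [d, t, d, u, m, u, u, d, m] (4 distinct), len 9
add u: window [d, t, d, u, m, u, u, d, m, u] (4 distinct), len 10
Longest length with ≤4 distinct: 10.

10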